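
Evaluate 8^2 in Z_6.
8^{2} = 64 ≡ 4 mod 6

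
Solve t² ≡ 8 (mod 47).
The square roots of 8 mod 47 are 14 and 33. Verify: 14² = 196 ≡ 8 (mod 47)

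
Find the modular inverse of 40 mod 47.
Since 47 is prime, by Fermat 40^(-1) ≡ 40^{45} ≡ 20 (mod 47). Verify: 40 × 20 = 800 ≡ 1 (mod 47)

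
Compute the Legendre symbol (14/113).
(14/113) = 14^{56} mod 113 = 1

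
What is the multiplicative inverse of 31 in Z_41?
Since 41 is prime, by Fermat 31^(-1) ≡ 31^{39} ≡ 4 mod 41. Verify: 31 × 4 = 124 ≡ 1 mod 41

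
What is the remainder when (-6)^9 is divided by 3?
By repeated squaring (mod 3): (-6)^{1}≡0, (-6)^{2}≡0, (-6)^{4}≡0, (-6)^{8}≡0. Then (-6)^{9} = (-6)^{8+1} ≡ 0 × 0 ≡ 0 (mod 3)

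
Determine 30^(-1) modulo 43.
Since 43 is prime, by Fermat 30^(-1) ≡ 30^{41} ≡ 33 mod 43. Verify: 30 × 33 = 990 ≡ 1 mod 43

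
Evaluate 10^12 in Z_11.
Using Fermat: 10^{10} ≡ 1 mod 11. 12 ≡ 2 mod 10. So 10^{12} ≡ 10^{2} ≡ 1 mod 11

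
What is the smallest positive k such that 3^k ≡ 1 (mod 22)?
Powers of 3 mod 22: 3^1≡3, 3^2≡9, 3^3≡5, 3^4≡15, 3^5≡1. So the order of 3 is 5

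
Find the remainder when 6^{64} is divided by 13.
By Fermat: 6^{12} ≡ 1 mod 13. 64 = 5×12 + 4. So 6^{64} ≡ 6^{4} ≡ 9 mod 13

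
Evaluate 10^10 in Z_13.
By repeated squaring mod 13: 10^{1}≡10, 10^{2}≡9, 10^{4}≡3, 10^{8}≡9. Then 10^{10} = 10^{8+2} ≡ 9 × 9 ≡ 3 mod 13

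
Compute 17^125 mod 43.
Using Fermat: 17^{42} ≡ 1 (mod 43). 125 ≡ 41 (mod 42). So 17^{125} ≡ 17^{41} ≡ 38 (mod 43)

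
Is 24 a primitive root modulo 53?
24^{13} ≡ 1 (mod 53) and 13 < 52, so ord_53(24) = 13 ≠ 52 and 24 is not a primitive root.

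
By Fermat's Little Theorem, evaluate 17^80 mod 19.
By Fermat: 17^{18} ≡ 1 (mod 19). 80 = 4×18 + 8. So 17^{80} ≡ 17^{8} ≡ 9 (mod 19)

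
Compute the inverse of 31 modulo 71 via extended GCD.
Extended GCD: 31(-16) + 71(7) = 1. So 31^(-1) ≡ -16 ≡ 55 (mod 71). Verify: 31 × 55 = 1705 ≡ 1 (mod 71)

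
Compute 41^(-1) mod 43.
Since 43 is prime, by Fermat 41^(-1) ≡ 41^{41} ≡ 21 mod 43. Verify: 41 × 21 = 861 ≡ 1 mod 43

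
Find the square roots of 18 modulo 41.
The square roots of 18 mod 41 are 10 and 31. Verify: 10² = 100 ≡ 18 mod 41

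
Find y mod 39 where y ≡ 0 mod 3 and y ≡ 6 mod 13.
M = 3 × 13 = 39. M₁ = 13, y₁ ≡ 1 mod 3. M₂ = 3, y₂ ≡ 9 mod 13. y = 0×13×1 + 6×3×9 ≡ 6 mod 39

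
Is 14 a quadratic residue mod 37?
By Euler's criterion: 14^{18} ≡ 36 (mod 37). Since this equals -1 (≡ 36), 14 is not a QR.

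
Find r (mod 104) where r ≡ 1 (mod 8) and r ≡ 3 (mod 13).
M = 8 × 13 = 104. M₁ = 13, y₁ ≡ 5 (mod 8). M₂ = 8, y₂ ≡ 5 (mod 13). r = 1×13×5 + 3×8×5 ≡ 81 (mod 104)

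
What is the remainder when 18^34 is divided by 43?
By repeated squaring (mod 43): 18^{1}≡18, 18^{2}≡23, 18^{4}≡13, 18^{8}≡40, 18^{16}≡9, 18^{32}≡38. Then 18^{34} = 18^{32+2} ≡ 38 × 23 ≡ 14 (mod 43)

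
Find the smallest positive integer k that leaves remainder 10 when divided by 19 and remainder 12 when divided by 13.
M = 19 × 13 = 247. M₁ = 13, y₁ ≡ 3 (mod 19). M₂ = 19, y₂ ≡ 11 (mod 13). k = 10×13×3 + 12×19×11 ≡ 181 (mod 247)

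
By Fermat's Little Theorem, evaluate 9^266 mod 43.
By Fermat: 9^{42} ≡ 1 (mod 43). 266 ≡ 14 (mod 42). So 9^{266} ≡ 9^{14} ≡ 6 (mod 43)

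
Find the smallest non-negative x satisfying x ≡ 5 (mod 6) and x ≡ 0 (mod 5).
M = 6 × 5 = 30. M₁ = 5, y₁ ≡ 5 (mod 6). M₂ = 6, y₂ ≡ 1 (mod 5). x = 5×5×5 + 0×6×1 ≡ 5 (mod 30)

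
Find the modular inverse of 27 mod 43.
Since 43 is prime, by Fermat 27^(-1) ≡ 27^{41} ≡ 8 mod 43. Verify: 27 × 8 = 216 ≡ 1 mod 43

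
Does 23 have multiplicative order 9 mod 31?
Powers of 23 mod 31: 23^1≡23, 23^2≡2, 23^3≡15, 23^4≡4, 23^5≡30, 23^6≡8, 23^7≡29, 23^8≡16, 23^9≡27, 23^10≡1. 23^9≡27≢1, so ord ≠ 9. No, the actual order is 10.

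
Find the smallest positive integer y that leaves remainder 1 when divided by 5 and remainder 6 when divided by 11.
M = 5 × 11 = 55. M₁ = 11, y₁ ≡ 1 mod 5. M₂ = 5, y₂ ≡ 9 mod 11. y = 1×11×1 + 6×5×9 ≡ 6 mod 55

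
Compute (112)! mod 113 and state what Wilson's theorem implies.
(112)! mod 113 = 112. Since this equals -1 mod 113, Wilson confirms 113 is prime.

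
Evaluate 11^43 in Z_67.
By repeated squaring (mod 67): 11^{1}≡11, 11^{2}≡54, 11^{4}≡35, 11^{8}≡19, 11^{16}≡26, 11^{32}≡6. Then 11^{43} = 11^{32+8+2+1} ≡ 6 × 19 × 54 × 11 ≡ 46 (mod 67)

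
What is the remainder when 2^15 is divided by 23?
By repeated squaring (mod 23): 2^{1}≡2, 2^{2}≡4, 2^{4}≡16, 2^{8}≡3. Then 2^{15} = 2^{8+4+2+1} ≡ 3 × 16 × 4 × 2 ≡ 16 (mod 23)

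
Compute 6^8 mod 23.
By repeated squaring mod 23: 6^{1}≡6, 6^{2}≡13, 6^{4}≡8, 6^{8}≡18. So 6^{8} ≡ 18 mod 23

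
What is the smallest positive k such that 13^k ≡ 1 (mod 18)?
Powers of 13 mod 18: 13^1≡13, 13^2≡7, 13^3≡1. Order = 3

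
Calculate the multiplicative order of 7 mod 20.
Powers of 7 mod 20: 7^1≡7, 7^2≡9, 7^3≡3, 7^4≡1. Order = 4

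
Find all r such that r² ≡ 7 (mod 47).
The square roots of 7 mod 47 are 17 and 30. Verify: 17² = 289 ≡ 7 (mod 47)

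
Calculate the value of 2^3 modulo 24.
2^{3} = 8 ≡ 8 (mod 24)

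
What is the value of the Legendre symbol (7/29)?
(7/29) = 7^{14} mod 29 = 1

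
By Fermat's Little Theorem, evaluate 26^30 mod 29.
By Fermat: 26^{28} ≡ 1 mod 29. So 26^{30} = 26^{28} · 26^{2} ≡ 26^{2} ≡ 9 mod 29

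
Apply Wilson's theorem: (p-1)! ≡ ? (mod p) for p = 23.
By Wilson's theorem, (22)! ≡ -1 ≡ 22 (mod 23)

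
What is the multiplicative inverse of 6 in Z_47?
Since 47 is prime, by Fermat 6^(-1) ≡ 6^{45} ≡ 8 mod 47. Verify: 6 × 8 = 48 ≡ 1 mod 47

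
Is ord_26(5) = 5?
Powers of 5 mod 26: 5^1≡5, 5^2≡25, 5^3≡21, 5^4≡1. Already 5^4≡1, so the order is 4 < 5. No, the actual order is 4.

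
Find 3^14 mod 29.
By repeated squaring mod 29: 3^{1}≡3, 3^{2}≡9, 3^{4}≡23, 3^{8}≡7. Then 3^{14} = 3^{8+4+2} ≡ 7 × 23 × 9 ≡ 28 mod 29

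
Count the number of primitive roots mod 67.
Number of primitive roots mod 67 = φ(p-1) = φ(66) = 20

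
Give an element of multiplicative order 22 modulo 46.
5 has order 22 mod 46 since 5^{22} ≡ 1 (mod 46) and no smaller power works.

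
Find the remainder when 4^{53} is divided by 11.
By Fermat: 4^{10} ≡ 1 (mod 11). 53 = 5×10 + 3. So 4^{53} ≡ 4^{3} ≡ 9 (mod 11)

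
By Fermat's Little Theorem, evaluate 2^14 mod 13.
By Fermat: 2^{12} ≡ 1 mod 13. So 2^{14} = 2^{12} · 2^{2} ≡ 2^{2} ≡ 4 mod 13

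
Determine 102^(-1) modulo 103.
Since 103 is prime, by Fermat 102^(-1) ≡ 102^{101} ≡ 102 (mod 103). Verify: 102 × 102 = 10404 ≡ 1 (mod 103)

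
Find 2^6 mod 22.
By repeated squaring mod 22: 2^{1}≡2, 2^{2}≡4, 2^{4}≡16. Then 2^{6} = 2^{4+2} ≡ 16 × 4 ≡ 20 mod 22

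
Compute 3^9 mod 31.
By repeated squaring mod 31: 3^{1}≡3, 3^{2}≡9, 3^{4}≡19, 3^{8}≡20. Then 3^{9} = 3^{8+1} ≡ 20 × 3 ≡ 29 mod 31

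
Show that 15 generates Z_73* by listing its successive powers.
15^1, 15^2, ..., 15^{72} mod 73: [15, 6, 17, 36, 29, 70, 28, 55, 22, 38, 59, 9, 62, 54, 7, 32, 42, 46, 33, 57, 52, 50, 20, 8, 47, 48, 63, 69, 13, 49, 5, 2, 30, 12, 34, 72, 58, 67, 56, 37, 44, 3, 45, 18, 51, 35, 14, 64, 11, 19, 66, 41, 31, 27, 40, 16, 21, 23, 53, 65, 26, 25, 10, 4, 60, 24, 68, 71, 43, 61, 39, 1]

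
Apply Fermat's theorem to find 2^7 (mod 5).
By Fermat: 2^{4} ≡ 1 (mod 5). So 2^{7} = 2^{4} · 2^{3} ≡ 2^{3} ≡ 3 (mod 5)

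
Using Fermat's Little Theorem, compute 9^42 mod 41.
By Fermat: 9^{40} ≡ 1 mod 41. So 9^{42} = 9^{40} · 9^{2} ≡ 9^{2} ≡ 40 mod 41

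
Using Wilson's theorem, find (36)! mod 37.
By Wilson's theorem, (36)! ≡ -1 ≡ 36 (mod 37)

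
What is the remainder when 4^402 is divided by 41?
Using Fermat: 4^{40} ≡ 1 (mod 41). 402 ≡ 2 (mod 40). So 4^{402} ≡ 4^{2} ≡ 16 (mod 41)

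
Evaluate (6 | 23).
(6/23) = 6^{11} mod 23 = 1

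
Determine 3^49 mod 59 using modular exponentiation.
By repeated squaring (mod 59): 3^{1}≡3, 3^{2}≡9, 3^{4}≡22, 3^{8}≡12, 3^{16}≡26, 3^{32}≡27. Then 3^{49} = 3^{32+16+1} ≡ 27 × 26 × 3 ≡ 41 (mod 59)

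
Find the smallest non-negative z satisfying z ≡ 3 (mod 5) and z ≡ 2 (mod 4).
M = 5 × 4 = 20. M₁ = 4, y₁ ≡ 4 (mod 5). M₂ = 5, y₂ ≡ 1 (mod 4). z = 3×4×4 + 2×5×1 ≡ 18 (mod 20)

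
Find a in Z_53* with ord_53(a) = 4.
23 has order 4 mod 53 since 23^{4} ≡ 1 (mod 53) and no smaller power works.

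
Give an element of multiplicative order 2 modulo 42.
13 has order 2 mod 42 since 13^{2} ≡ 1 (mod 42) and no smaller power works.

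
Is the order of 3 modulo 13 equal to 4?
Powers of 3 mod 13: 3^1≡3, 3^2≡9, 3^3≡1. Already 3^3≡1, so the order is 3 < 4. No, the actual order is 3.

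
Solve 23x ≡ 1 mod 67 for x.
Since 67 is prime, by Fermat 23^(-1) ≡ 23^{65} ≡ 35 mod 67. Verify: 23 × 35 = 805 ≡ 1 mod 67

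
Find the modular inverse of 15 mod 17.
Since 17 is prime, by Fermat 15^(-1) ≡ 15^{15} ≡ 8 mod 17. Verify: 15 × 8 = 120 ≡ 1 mod 17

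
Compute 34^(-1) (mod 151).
Since 151 is prime, by Fermat 34^(-1) ≡ 34^{149} ≡ 40 (mod 151). Verify: 34 × 40 = 1360 ≡ 1 (mod 151)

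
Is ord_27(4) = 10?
Powers of 4 mod 27: 4^1≡4, 4^2≡16, 4^3≡10, 4^4≡13, 4^5≡25, 4^6≡19, 4^7≡22, 4^8≡7, 4^9≡1. Already 4^9≡1, so the order is 9 < 10. No, the actual order is 9.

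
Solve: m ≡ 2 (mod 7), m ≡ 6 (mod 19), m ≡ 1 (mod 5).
M = 7 × 19 × 5 = 665. M₁ = 95, y₁ ≡ 2 (mod 7). M₂ = 35, y₂ ≡ 6 (mod 19). M₃ = 133, y₃ ≡ 2 (mod 5). m = 2×95×2 + 6×35×6 + 1×133×2 ≡ 576 (mod 665)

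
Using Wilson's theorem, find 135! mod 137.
(136)! = (135)! × (136) ≡ -1 mod 137. So (135)! ≡ -1 × (136)^(-1) ≡ (-1)×(-1) = 1 mod 137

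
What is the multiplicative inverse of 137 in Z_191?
Since 191 is prime, by Fermat 137^(-1) ≡ 137^{189} ≡ 145 mod 191. Verify: 137 × 145 = 19865 ≡ 1 mod 191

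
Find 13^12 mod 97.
By repeated squaring mod 97: 13^{1}≡13, 13^{2}≡72, 13^{4}≡43, 13^{8}≡6. Then 13^{12} = 13^{8+4} ≡ 6 × 43 ≡ 64 mod 97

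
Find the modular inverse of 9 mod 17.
Since 17 is prime, by Fermat 9^(-1) ≡ 9^{15} ≡ 2 (mod 17). Verify: 9 × 2 = 18 ≡ 1 (mod 17)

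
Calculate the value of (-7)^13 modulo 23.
By repeated squaring (mod 23): (-7)^{1}≡16, (-7)^{2}≡3, (-7)^{4}≡9, (-7)^{8}≡12. Then (-7)^{13} = (-7)^{8+4+1} ≡ 12 × 9 × 16 ≡ 3 (mod 23)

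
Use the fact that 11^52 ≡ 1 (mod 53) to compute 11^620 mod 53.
By Fermat: 11^{52} ≡ 1 (mod 53). 620 ≡ 48 (mod 52). So 11^{620} ≡ 11^{48} ≡ 49 (mod 53)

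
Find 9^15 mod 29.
By repeated squaring mod 29: 9^{1}≡9, 9^{2}≡23, 9^{4}≡7, 9^{8}≡20. Then 9^{15} = 9^{8+4+2+1} ≡ 20 × 7 × 23 × 9 ≡ 9 mod 29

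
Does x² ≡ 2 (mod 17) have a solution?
By Euler's criterion: 2^{8} ≡ 1 (mod 17). Since this equals 1, 2 is a QR.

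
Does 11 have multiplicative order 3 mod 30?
Powers of 11 mod 30: 11^1≡11, 11^2≡1. Already 11^2≡1, so the order is 2 < 3. No, the actual order is 2.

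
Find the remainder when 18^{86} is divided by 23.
By Fermat: 18^{22} ≡ 1 (mod 23). 86 = 3×22 + 20. So 18^{86} ≡ 18^{20} ≡ 12 (mod 23)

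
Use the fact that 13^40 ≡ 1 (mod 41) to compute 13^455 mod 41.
By Fermat: 13^{40} ≡ 1 (mod 41). 455 ≡ 15 (mod 40). So 13^{455} ≡ 13^{15} ≡ 14 (mod 41)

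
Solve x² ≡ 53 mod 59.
The square roots of 53 mod 59 are 17 and 42. Verify: 17² = 289 ≡ 53 mod 59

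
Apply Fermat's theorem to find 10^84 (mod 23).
By Fermat: 10^{22} ≡ 1 (mod 23). 84 = 3×22 + 18. So 10^{84} ≡ 10^{18} ≡ 9 (mod 23)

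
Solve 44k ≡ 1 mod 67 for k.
Since 67 is prime, by Fermat 44^(-1) ≡ 44^{65} ≡ 32 mod 67. Verify: 44 × 32 = 1408 ≡ 1 mod 67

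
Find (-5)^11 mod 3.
Using Fermat: (-5)^{2} ≡ 1 mod 3. 11 ≡ 1 mod 2. So (-5)^{11} ≡ (-5)^{1} ≡ 1 mod 3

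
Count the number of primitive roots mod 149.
Number of primitive roots mod 149 = φ(p-1) = φ(148) = 72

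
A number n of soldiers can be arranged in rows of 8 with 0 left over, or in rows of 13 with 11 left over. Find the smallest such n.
M = 8 × 13 = 104. M₁ = 13, y₁ ≡ 5 (mod 8). M₂ = 8, y₂ ≡ 5 (mod 13). n = 0×13×5 + 11×8×5 ≡ 24 (mod 104)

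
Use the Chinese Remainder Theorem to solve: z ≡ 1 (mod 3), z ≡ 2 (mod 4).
M = 3 × 4 = 12. M₁ = 4, y₁ ≡ 1 (mod 3). M₂ = 3, y₂ ≡ 3 (mod 4). z = 1×4×1 + 2×3×3 ≡ 10 (mod 12)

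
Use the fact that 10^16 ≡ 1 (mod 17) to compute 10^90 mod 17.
By Fermat: 10^{16} ≡ 1 (mod 17). 90 = 5×16 + 10. So 10^{90} ≡ 10^{10} ≡ 2 (mod 17)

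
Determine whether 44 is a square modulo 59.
By Euler's criterion: 44^{29} ≡ 58 mod 59. Since this equals -1 (≡ 58), 44 is not a QR.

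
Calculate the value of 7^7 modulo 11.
By repeated squaring (mod 11): 7^{1}≡7, 7^{2}≡5, 7^{4}≡3. Then 7^{7} = 7^{4+2+1} ≡ 3 × 5 × 7 ≡ 6 (mod 11)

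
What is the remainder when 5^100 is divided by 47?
Using Fermat: 5^{46} ≡ 1 (mod 47). 100 ≡ 8 (mod 46). So 5^{100} ≡ 5^{8} ≡ 8 (mod 47)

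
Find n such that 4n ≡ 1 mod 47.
Since 47 is prime, by Fermat 4^(-1) ≡ 4^{45} ≡ 12 mod 47. Verify: 4 × 12 = 48 ≡ 1 mod 47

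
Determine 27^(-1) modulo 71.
Since 71 is prime, by Fermat 27^(-1) ≡ 27^{69} ≡ 50 (mod 71). Verify: 27 × 50 = 1350 ≡ 1 (mod 71)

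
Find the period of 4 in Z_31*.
Powers of 4 mod 31: 4^1≡4, 4^2≡16, 4^3≡2, 4^4≡8, 4^5≡1. ord_31(4) = 5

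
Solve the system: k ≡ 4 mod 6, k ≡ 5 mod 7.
M = 6 × 7 = 42. M₁ = 7, y₁ ≡ 1 mod 6. M₂ = 6, y₂ ≡ 6 mod 7. k = 4×7×1 + 5×6×6 ≡ 40 mod 42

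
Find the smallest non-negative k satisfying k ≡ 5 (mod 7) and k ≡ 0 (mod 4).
M = 7 × 4 = 28. M₁ = 4, y₁ ≡ 2 (mod 7). M₂ = 7, y₂ ≡ 3 (mod 4). k = 5×4×2 + 0×7×3 ≡ 12 (mod 28)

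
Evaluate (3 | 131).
(3/131) = 3^{65} mod 131 = 1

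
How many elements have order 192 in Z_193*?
There are φ(193-1) = φ(192) = 64 primitive roots modulo 193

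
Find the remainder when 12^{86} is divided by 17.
By Fermat: 12^{16} ≡ 1 mod 17. 86 = 5×16 + 6. So 12^{86} ≡ 12^{6} ≡ 2 mod 17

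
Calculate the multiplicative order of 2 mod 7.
Powers of 2 mod 7: 2^1≡2, 2^2≡4, 2^3≡1. So the order of 2 is 3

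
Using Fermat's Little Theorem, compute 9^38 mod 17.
By Fermat: 9^{16} ≡ 1 mod 17. 38 = 2×16 + 6. So 9^{38} ≡ 9^{6} ≡ 4 mod 17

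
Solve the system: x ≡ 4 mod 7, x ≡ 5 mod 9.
M = 7 × 9 = 63. M₁ = 9, y₁ ≡ 4 mod 7. M₂ = 7, y₂ ≡ 4 mod 9. x = 4×9×4 + 5×7×4 ≡ 32 mod 63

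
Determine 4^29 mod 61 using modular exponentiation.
By repeated squaring mod 61: 4^{1}≡4, 4^{2}≡16, 4^{4}≡12, 4^{8}≡22, 4^{16}≡57. Then 4^{29} = 4^{16+8+4+1} ≡ 57 × 22 × 12 × 4 ≡ 46 mod 61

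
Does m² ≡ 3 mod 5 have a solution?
By Euler's criterion: 3^{2} ≡ 4 mod 5. Since this equals -1 (≡ 4), 3 is not a QR.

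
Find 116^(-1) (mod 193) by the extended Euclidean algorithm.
Extended GCD: 116(5) + 193(-3) = 1. So 116^(-1) ≡ 5 (mod 193). Verify: 116 × 5 = 580 ≡ 1 (mod 193)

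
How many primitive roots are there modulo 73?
There are φ(73-1) = φ(72) = 24 primitive roots modulo 73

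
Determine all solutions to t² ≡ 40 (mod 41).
The square roots of 40 mod 41 are 32 and 9. Verify: 32² = 1024 ≡ 40 (mod 41)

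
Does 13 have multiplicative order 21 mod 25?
Powers of 13 mod 25: 13^1≡13, 13^2≡19, 13^3≡22, 13^4≡11, 13^5≡18, 13^6≡9, 13^7≡17, 13^8≡21, 13^9≡23, 13^10≡24, 13^11≡12, 13^12≡6, 13^13≡3, 13^14≡14, 13^15≡7, 13^16≡16, 13^17≡8, 13^18≡4, 13^19≡2, 13^20≡1. Already 13^20≡1, so the order is 20 < 21. No, the actual order is 20.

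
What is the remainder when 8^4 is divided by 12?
8^{4} = 4096 ≡ 4 mod 12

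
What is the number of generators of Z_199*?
There are φ(199-1) = φ(198) = 60 primitive roots modulo 199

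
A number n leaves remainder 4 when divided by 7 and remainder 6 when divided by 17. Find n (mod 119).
M = 7 × 17 = 119. M₁ = 17, y₁ ≡ 5 (mod 7). M₂ = 7, y₂ ≡ 5 (mod 17). n = 4×17×5 + 6×7×5 ≡ 74 (mod 119)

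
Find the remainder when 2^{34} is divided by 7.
By Fermat: 2^{6} ≡ 1 mod 7. 34 = 5×6 + 4. So 2^{34} ≡ 2^{4} ≡ 2 mod 7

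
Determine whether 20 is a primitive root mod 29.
20^{7} ≡ 1 mod 29 and 7 < 28, so ord_29(20) = 7 ≠ 28 and 20 is not a primitive root.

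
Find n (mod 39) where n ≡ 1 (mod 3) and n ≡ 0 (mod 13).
M = 3 × 13 = 39. M₁ = 13, y₁ ≡ 1 (mod 3). M₂ = 3, y₂ ≡ 9 (mod 13). n = 1×13×1 + 0×3×9 ≡ 13 (mod 39)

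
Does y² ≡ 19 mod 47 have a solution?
By Euler's criterion: 19^{23} ≡ 46 mod 47. Since this equals -1 (≡ 46), 19 is not a QR.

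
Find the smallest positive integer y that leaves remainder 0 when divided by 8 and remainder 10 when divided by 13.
M = 8 × 13 = 104. M₁ = 13, y₁ ≡ 5 mod 8. M₂ = 8, y₂ ≡ 5 mod 13. y = 0×13×5 + 10×8×5 ≡ 88 mod 104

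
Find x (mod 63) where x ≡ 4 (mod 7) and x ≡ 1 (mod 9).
M = 7 × 9 = 63. M₁ = 9, y₁ ≡ 4 (mod 7). M₂ = 7, y₂ ≡ 4 (mod 9). x = 4×9×4 + 1×7×4 ≡ 46 (mod 63)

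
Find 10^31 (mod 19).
Using Fermat: 10^{18} ≡ 1 (mod 19). 31 ≡ 13 (mod 18). So 10^{31} ≡ 10^{13} ≡ 13 (mod 19)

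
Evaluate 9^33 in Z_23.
Using Fermat: 9^{22} ≡ 1 (mod 23). 33 ≡ 11 (mod 22). So 9^{33} ≡ 9^{11} ≡ 1 (mod 23)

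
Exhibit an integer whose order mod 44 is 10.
35 has order 10 mod 44 since 35^{10} ≡ 1 (mod 44) and no smaller power works.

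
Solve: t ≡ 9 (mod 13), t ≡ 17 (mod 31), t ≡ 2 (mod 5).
M = 13 × 31 × 5 = 2015. M₁ = 155, y₁ ≡ 12 (mod 13). M₂ = 65, y₂ ≡ 21 (mod 31). M₃ = 403, y₃ ≡ 2 (mod 5). t = 9×155×12 + 17×65×21 + 2×403×2 ≡ 1257 (mod 2015)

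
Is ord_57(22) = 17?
Powers of 22 mod 57: 22^1≡22, 22^2≡28, 22^3≡46, 22^4≡43, 22^5≡34, 22^6≡7, 22^7≡40, 22^8≡25, 22^9≡37, 22^10≡16, 22^11≡10, 22^12≡49, 22^13≡52, 22^14≡4, 22^15≡31, 22^16≡55, 22^17≡13, 22^18≡1. 22^17≡13≢1, so ord ≠ 17. No, the actual order is 18.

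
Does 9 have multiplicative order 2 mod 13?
Powers of 9 mod 13: 9^1≡9, 9^2≡3, 9^3≡1. 9^2≡3≢1, so ord ≠ 2. No, the actual order is 3.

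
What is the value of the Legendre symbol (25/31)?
(25/31) = 25^{15} mod 31 = 1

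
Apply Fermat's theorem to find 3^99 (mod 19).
By Fermat: 3^{18} ≡ 1 (mod 19). 99 = 5×18 + 9. So 3^{99} ≡ 3^{9} ≡ 18 (mod 19)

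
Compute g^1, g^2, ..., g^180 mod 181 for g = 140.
140^1, 140^2, ..., 140^{180} mod 181: [140, 52, 40, 170, 89, 152, 103, 121, 107, 138, 134, 117, 90, 111, 155, 161, 96, 46, 105, 39, 30, 37, 112, 114, 32, 136, 35, 13, 10, 133, 158, 38, 71, 166, 72, 125, 124, 165, 113, 73, 84, 176, 24, 102, 162, 55, 98, 145, 28, 119, 8, 34, 54, 139, 93, 169, 130, 100, 63, 132, 18, 167, 31, 177, 164, 154, 21, 44, 6, 116, 131, 59, 115, 172, 7, 75, 2, 99, 104, 80, 159, 178, 123, 25, 61, 33, 95, 87, 53, 180, 41, 129, 141, 11, 92, 29, 78, 60, 74, 43, 47, 64, 91, 70, 26, 20, 85, 135, 76, 142, 151, 144, 69, 67, 149, 45, 146, 168, 171, 48, 23, 143, 110, 15, 109, 56, 57, 16, 68, 108, 97, 5, 157, 79, 19, 126, 83, 36, 153, 62, 173, 147, 127, 42, 88, 12, 51, 81, 118, 49, 163, 14, 150, 4, 17, 27, 160, 137, 175, 65, 50, 122, 66, 9, 174, 106, 179, 82, 77, 101, 22, 3, 58, 156, 120, 148, 86, 94, 128, 1]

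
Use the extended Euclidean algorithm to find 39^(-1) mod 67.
Extended GCD: 39(-12) + 67(7) = 1. So 39^(-1) ≡ -12 ≡ 55 mod 67. Verify: 39 × 55 = 2145 ≡ 1 mod 67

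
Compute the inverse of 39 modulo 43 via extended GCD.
Extended GCD: 39(-11) + 43(10) = 1. So 39^(-1) ≡ -11 ≡ 32 mod 43. Verify: 39 × 32 = 1248 ≡ 1 mod 43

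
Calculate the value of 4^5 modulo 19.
By repeated squaring (mod 19): 4^{1}≡4, 4^{2}≡16, 4^{4}≡9. Then 4^{5} = 4^{4+1} ≡ 9 × 4 ≡ 17 (mod 19)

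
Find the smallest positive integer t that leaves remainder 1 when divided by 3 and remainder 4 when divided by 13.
M = 3 × 13 = 39. M₁ = 13, y₁ ≡ 1 mod 3. M₂ = 3, y₂ ≡ 9 mod 13. t = 1×13×1 + 4×3×9 ≡ 4 mod 39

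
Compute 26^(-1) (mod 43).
Since 43 is prime, by Fermat 26^(-1) ≡ 26^{41} ≡ 5 (mod 43). Verify: 26 × 5 = 130 ≡ 1 (mod 43)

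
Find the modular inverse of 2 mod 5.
Since 5 is prime, by Fermat 2^(-1) ≡ 2^{3} ≡ 3 mod 5. Verify: 2 × 3 = 6 ≡ 1 mod 5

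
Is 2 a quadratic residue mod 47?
By Euler's criterion: 2^{23} ≡ 1 (mod 47). Since this equals 1, 2 is a QR.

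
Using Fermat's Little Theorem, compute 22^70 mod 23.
By Fermat: 22^{22} ≡ 1 mod 23. 70 = 3×22 + 4. So 22^{70} ≡ 22^{4} ≡ 1 mod 23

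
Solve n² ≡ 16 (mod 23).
The square roots of 16 mod 23 are 4 and 19. Verify: 4² = 16 ≡ 16 (mod 23)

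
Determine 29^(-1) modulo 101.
Since 101 is prime, by Fermat 29^(-1) ≡ 29^{99} ≡ 7 mod 101. Verify: 29 × 7 = 203 ≡ 1 mod 101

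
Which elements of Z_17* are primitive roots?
There are φ(16) = 8 primitive roots mod 17: {3, 5, 6, 7, 10, 11, 12, 14}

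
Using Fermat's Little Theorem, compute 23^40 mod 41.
By Fermat's Little Theorem, 23^{40} ≡ 1 (mod 41) since 41 is prime and gcd(23, 41) = 1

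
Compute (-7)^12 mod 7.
By repeated squaring (mod 7): (-7)^{1}≡0, (-7)^{2}≡0, (-7)^{4}≡0, (-7)^{8}≡0. Then (-7)^{12} = (-7)^{8+4} ≡ 0 × 0 ≡ 0 (mod 7)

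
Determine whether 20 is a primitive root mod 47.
ord_47(20) divides 46. For each prime q|46: 20^{23}≡46, 20^{2}≡24, none ≡ 1. So 20 has order 46 and is a primitive root mod 47.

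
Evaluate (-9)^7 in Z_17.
By repeated squaring mod 17: (-9)^{1}≡8, (-9)^{2}≡13, (-9)^{4}≡16. Then (-9)^{7} = (-9)^{4+2+1} ≡ 16 × 13 × 8 ≡ 15 mod 17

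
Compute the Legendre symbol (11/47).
(11/47) = 11^{23} mod 47 = -1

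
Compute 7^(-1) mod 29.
Since 29 is prime, by Fermat 7^(-1) ≡ 7^{27} ≡ 25 mod 29. Verify: 7 × 25 = 175 ≡ 1 mod 29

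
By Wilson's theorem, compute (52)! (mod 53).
By Wilson's theorem, (52)! ≡ -1 ≡ 52 (mod 53)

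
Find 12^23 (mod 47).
By repeated squaring (mod 47): 12^{1}≡12, 12^{2}≡3, 12^{4}≡9, 12^{8}≡34, 12^{16}≡28. Then 12^{23} = 12^{16+4+2+1} ≡ 28 × 9 × 3 × 12 ≡ 1 (mod 47)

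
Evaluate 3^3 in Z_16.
3^{3} = 27 ≡ 11 (mod 16)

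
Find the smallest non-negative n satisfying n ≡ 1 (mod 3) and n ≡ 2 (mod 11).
M = 3 × 11 = 33. M₁ = 11, y₁ ≡ 2 (mod 3). M₂ = 3, y₂ ≡ 4 (mod 11). n = 1×11×2 + 2×3×4 ≡ 13 (mod 33)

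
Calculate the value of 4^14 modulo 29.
By repeated squaring mod 29: 4^{1}≡4, 4^{2}≡16, 4^{4}≡24, 4^{8}≡25. Then 4^{14} = 4^{8+4+2} ≡ 25 × 24 × 16 ≡ 1 mod 29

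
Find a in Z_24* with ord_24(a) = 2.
23 has order 2 mod 24 since 23^{2} ≡ 1 mod 24 and no smaller power works.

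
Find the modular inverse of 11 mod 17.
Since 17 is prime, by Fermat 11^(-1) ≡ 11^{15} ≡ 14 mod 17. Verify: 11 × 14 = 154 ≡ 1 mod 17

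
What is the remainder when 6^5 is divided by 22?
By repeated squaring mod 22: 6^{1}≡6, 6^{2}≡14, 6^{4}≡20. Then 6^{5} = 6^{4+1} ≡ 20 × 6 ≡ 10 mod 22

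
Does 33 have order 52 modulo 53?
ord_53(33) divides 52. For each prime q|52: 33^{26}≡52, 33^{4}≡46, none ≡ 1. So 33 has order 52 and is a primitive root mod 53.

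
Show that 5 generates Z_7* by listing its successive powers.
5^1, 5^2, ..., 5^{6} mod 7: [5, 4, 6, 2, 3, 1]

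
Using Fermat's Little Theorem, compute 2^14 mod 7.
By Fermat: 2^{6} ≡ 1 (mod 7). 14 = 2×6 + 2. So 2^{14} ≡ 2^{2} ≡ 4 (mod 7)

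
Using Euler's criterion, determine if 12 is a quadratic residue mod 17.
By Euler's criterion: 12^{8} ≡ 16 mod 17. Since this equals -1 (≡ 16), 12 is not a QR.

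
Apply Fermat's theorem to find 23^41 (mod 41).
By Fermat: 23^{40} ≡ 1 (mod 41). So 23^{41} = 23^{40} · 23^{1} ≡ 23^{1} ≡ 23 (mod 41)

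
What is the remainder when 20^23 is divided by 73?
By repeated squaring (mod 73): 20^{1}≡20, 20^{2}≡35, 20^{4}≡57, 20^{8}≡37, 20^{16}≡55. Then 20^{23} = 20^{16+4+2+1} ≡ 55 × 57 × 35 × 20 ≡ 47 (mod 73)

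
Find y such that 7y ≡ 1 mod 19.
Since 19 is prime, by Fermat 7^(-1) ≡ 7^{17} ≡ 11 mod 19. Verify: 7 × 11 = 77 ≡ 1 mod 19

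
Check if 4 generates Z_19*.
4^{9} ≡ 1 (mod 19) and 9 < 18, so ord_19(4) = 9 ≠ 18 and 4 is not a primitive root.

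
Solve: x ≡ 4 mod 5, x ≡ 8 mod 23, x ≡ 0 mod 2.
M = 5 × 23 × 2 = 230. M₁ = 46, y₁ ≡ 1 mod 5. M₂ = 10, y₂ ≡ 7 mod 23. M₃ = 115, y₃ ≡ 1 mod 2. x = 4×46×1 + 8×10×7 + 0×115×1 ≡ 54 mod 230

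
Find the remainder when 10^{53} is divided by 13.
By Fermat: 10^{12} ≡ 1 (mod 13). 53 = 4×12 + 5. So 10^{53} ≡ 10^{5} ≡ 4 (mod 13)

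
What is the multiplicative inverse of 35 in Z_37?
Since 37 is prime, by Fermat 35^(-1) ≡ 35^{35} ≡ 18 (mod 37). Verify: 35 × 18 = 630 ≡ 1 (mod 37)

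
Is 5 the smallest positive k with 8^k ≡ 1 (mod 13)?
Powers of 8 mod 13: 8^1≡8, 8^2≡12, 8^3≡5, 8^4≡1. Already 8^4≡1, so the order is 4 < 5. No, the actual order is 4.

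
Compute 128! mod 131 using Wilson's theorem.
(130)! = (128)! × (129) × (130) ≡ -1 mod 131. So (128)! ≡ -1 × [(130)(129)]^(-1) ≡ 65 mod 131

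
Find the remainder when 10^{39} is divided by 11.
By Fermat: 10^{10} ≡ 1 mod 11. 39 = 3×10 + 9. So 10^{39} ≡ 10^{9} ≡ 10 mod 11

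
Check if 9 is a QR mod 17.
By Euler's criterion: 9^{8} ≡ 1 (mod 17). Since this equals 1, 9 is a QR.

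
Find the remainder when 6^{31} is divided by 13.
By Fermat: 6^{12} ≡ 1 (mod 13). 31 = 2×12 + 7. So 6^{31} ≡ 6^{7} ≡ 7 (mod 13)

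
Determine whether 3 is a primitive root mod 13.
3^{3} ≡ 1 mod 13 and 3 < 12, so ord_13(3) = 3 ≠ 12 and 3 is not a primitive root.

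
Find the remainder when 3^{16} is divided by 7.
By Fermat: 3^{6} ≡ 1 mod 7. 16 = 2×6 + 4. So 3^{16} ≡ 3^{4} ≡ 4 mod 7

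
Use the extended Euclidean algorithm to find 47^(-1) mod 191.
Extended GCD: 47(-65) + 191(16) = 1. So 47^(-1) ≡ -65 ≡ 126 (mod 191). Verify: 47 × 126 = 5922 ≡ 1 (mod 191)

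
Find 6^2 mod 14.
6^{2} = 36 ≡ 8 mod 14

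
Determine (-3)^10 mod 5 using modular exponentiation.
Using Fermat: (-3)^{4} ≡ 1 (mod 5). 10 ≡ 2 (mod 4). So (-3)^{10} ≡ (-3)^{2} ≡ 4 (mod 5)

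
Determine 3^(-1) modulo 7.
Since 7 is prime, by Fermat 3^(-1) ≡ 3^{5} ≡ 5 (mod 7). Verify: 3 × 5 = 15 ≡ 1 (mod 7)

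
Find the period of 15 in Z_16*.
Powers of 15 mod 16: 15^1≡15, 15^2≡1. Order = 2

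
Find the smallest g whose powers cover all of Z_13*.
g = 2. For each prime q|12: 2^{6}≡12, 2^{4}≡3, none ≡ 1, so ord_13(2) = 12 and 2 is a primitive root.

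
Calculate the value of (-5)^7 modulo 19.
By repeated squaring (mod 19): (-5)^{1}≡14, (-5)^{2}≡6, (-5)^{4}≡17. Then (-5)^{7} = (-5)^{4+2+1} ≡ 17 × 6 × 14 ≡ 3 (mod 19)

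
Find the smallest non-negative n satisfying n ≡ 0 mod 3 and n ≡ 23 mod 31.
M = 3 × 31 = 93. M₁ = 31, y₁ ≡ 1 mod 3. M₂ = 3, y₂ ≡ 21 mod 31. n = 0×31×1 + 23×3×21 ≡ 54 mod 93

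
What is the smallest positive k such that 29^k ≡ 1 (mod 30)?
Powers of 29 mod 30: 29^1≡29, 29^2≡1. So the order of 29 is 2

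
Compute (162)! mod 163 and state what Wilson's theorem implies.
(162)! mod 163 = 162. Since this equals -1 mod 163, Wilson confirms 163 is prime.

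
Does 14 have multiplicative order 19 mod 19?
Powers of 14 mod 19: 14^1≡14, 14^2≡6, 14^3≡8, 14^4≡17, 14^5≡10, 14^6≡7, 14^7≡3, 14^8≡4, 14^9≡18, 14^10≡5, 14^11≡13, 14^12≡11, 14^13≡2, 14^14≡9, 14^15≡12, 14^16≡16, 14^17≡15, 14^18≡1. Already 14^18≡1, so the order is 18 < 19. No, the actual order is 18.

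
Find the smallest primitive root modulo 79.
g = 3. For each prime q|78: 3^{39}≡78, 3^{26}≡23, 3^{6}≡18, none ≡ 1, so ord_79(3) = 78 and 3 is a primitive root.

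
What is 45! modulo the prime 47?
(46)! = (45)! × (46) ≡ -1 mod 47. So (45)! ≡ -1 × (46)^(-1) ≡ (-1)×(-1) = 1 mod 47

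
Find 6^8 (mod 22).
By repeated squaring (mod 22): 6^{1}≡6, 6^{2}≡14, 6^{4}≡20, 6^{8}≡4. So 6^{8} ≡ 4 (mod 22)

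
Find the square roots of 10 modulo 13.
The square roots of 10 mod 13 are 7 and 6. Verify: 7² = 49 ≡ 10 (mod 13)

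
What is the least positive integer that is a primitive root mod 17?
g = 3. For each prime q|16: 3^{8}≡16, none ≡ 1, so ord_17(3) = 16 and 3 is a primitive root.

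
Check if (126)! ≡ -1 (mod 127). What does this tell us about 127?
(126)! mod 127 = 126. Since this equals -1 (mod 127), Wilson confirms 127 is prime.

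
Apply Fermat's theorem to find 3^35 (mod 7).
By Fermat: 3^{6} ≡ 1 (mod 7). 35 = 5×6 + 5. So 3^{35} ≡ 3^{5} ≡ 5 (mod 7)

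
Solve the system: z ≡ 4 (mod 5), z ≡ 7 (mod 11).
M = 5 × 11 = 55. M₁ = 11, y₁ ≡ 1 (mod 5). M₂ = 5, y₂ ≡ 9 (mod 11). z = 4×11×1 + 7×5×9 ≡ 29 (mod 55)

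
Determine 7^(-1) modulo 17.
Since 17 is prime, by Fermat 7^(-1) ≡ 7^{15} ≡ 5 mod 17. Verify: 7 × 5 = 35 ≡ 1 mod 17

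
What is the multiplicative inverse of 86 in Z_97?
Since 97 is prime, by Fermat 86^(-1) ≡ 86^{95} ≡ 44 (mod 97). Verify: 86 × 44 = 3784 ≡ 1 (mod 97)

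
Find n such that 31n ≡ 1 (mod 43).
Since 43 is prime, by Fermat 31^(-1) ≡ 31^{41} ≡ 25 (mod 43). Verify: 31 × 25 = 775 ≡ 1 (mod 43)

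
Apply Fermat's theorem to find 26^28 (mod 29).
By Fermat's Little Theorem, 26^{28} ≡ 1 (mod 29) since 29 is prime and gcd(26, 29) = 1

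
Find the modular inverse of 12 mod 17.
Since 17 is prime, by Fermat 12^(-1) ≡ 12^{15} ≡ 10 mod 17. Verify: 12 × 10 = 120 ≡ 1 mod 17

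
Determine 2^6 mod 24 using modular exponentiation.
By repeated squaring mod 24: 2^{1}≡2, 2^{2}≡4, 2^{4}≡16. Then 2^{6} = 2^{4+2} ≡ 16 × 4 ≡ 16 mod 24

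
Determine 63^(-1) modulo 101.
Since 101 is prime, by Fermat 63^(-1) ≡ 63^{99} ≡ 93 mod 101. Verify: 63 × 93 = 5859 ≡ 1 mod 101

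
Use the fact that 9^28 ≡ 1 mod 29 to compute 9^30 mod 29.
By Fermat: 9^{28} ≡ 1 mod 29. So 9^{30} = 9^{28} · 9^{2} ≡ 9^{2} ≡ 23 mod 29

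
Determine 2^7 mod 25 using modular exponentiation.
By repeated squaring mod 25: 2^{1}≡2, 2^{2}≡4, 2^{4}≡16. Then 2^{7} = 2^{4+2+1} ≡ 16 × 4 × 2 ≡ 3 mod 25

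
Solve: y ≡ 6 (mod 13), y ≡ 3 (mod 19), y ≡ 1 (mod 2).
M = 13 × 19 × 2 = 494. M₁ = 38, y₁ ≡ 12 (mod 13). M₂ = 26, y₂ ≡ 11 (mod 19). M₃ = 247, y₃ ≡ 1 (mod 2). y = 6×38×12 + 3×26×11 + 1×247×1 ≡ 383 (mod 494)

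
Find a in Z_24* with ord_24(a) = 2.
19 has order 2 mod 24 since 19^{2} ≡ 1 mod 24 and no smaller power works.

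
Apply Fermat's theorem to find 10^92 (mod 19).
By Fermat: 10^{18} ≡ 1 (mod 19). 92 = 5×18 + 2. So 10^{92} ≡ 10^{2} ≡ 5 (mod 19)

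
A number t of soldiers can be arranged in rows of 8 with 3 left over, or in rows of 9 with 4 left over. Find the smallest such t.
M = 8 × 9 = 72. M₁ = 9, y₁ ≡ 1 (mod 8). M₂ = 8, y₂ ≡ 8 (mod 9). t = 3×9×1 + 4×8×8 ≡ 67 (mod 72)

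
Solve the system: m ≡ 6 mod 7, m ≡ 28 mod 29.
M = 7 × 29 = 203. M₁ = 29, y₁ ≡ 1 mod 7. M₂ = 7, y₂ ≡ 25 mod 29. m = 6×29×1 + 28×7×25 ≡ 202 mod 203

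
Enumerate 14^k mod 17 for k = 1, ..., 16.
14^1, 14^2, ..., 14^{16} mod 17: [14, 9, 7, 13, 12, 15, 6, 16, 3, 8, 10, 4, 5, 2, 11, 1]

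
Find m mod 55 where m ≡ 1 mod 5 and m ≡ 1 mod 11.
M = 5 × 11 = 55. M₁ = 11, y₁ ≡ 1 mod 5. M₂ = 5, y₂ ≡ 9 mod 11. m = 1×11×1 + 1×5×9 ≡ 1 mod 55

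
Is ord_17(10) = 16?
Powers of 10 mod 17: 10^1≡10, 10^2≡15, 10^3≡14, 10^4≡4, 10^5≡6, 10^6≡9, 10^7≡5, 10^8≡16, 10^9≡7, 10^10≡2, 10^11≡3, 10^12≡13, 10^13≡11, 10^14≡8, 10^15≡12, 10^16≡1. First k with 10^k≡1 is k=16. Yes, ord_17(10) = 16.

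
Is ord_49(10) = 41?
Powers of 10 mod 49: 10^1≡10, 10^2≡2, 10^3≡20, 10^4≡4, 10^5≡40, 10^6≡8, 10^7≡31, 10^8≡16, 10^9≡13, 10^10≡32, 10^11≡26, 10^12≡15, 10^13≡3, 10^14≡30, 10^15≡6, 10^16≡11, 10^17≡12, 10^18≡22, 10^19≡24, 10^20≡44, 10^21≡48, 10^22≡39, 10^23≡47, 10^24≡29, 10^25≡45, 10^26≡9, 10^27≡41, 10^28≡18, 10^29≡33, 10^30≡36, 10^31≡17, 10^32≡23, 10^33≡34, 10^34≡46, 10^35≡19, 10^36≡43, 10^37≡38, 10^38≡37, 10^39≡27, 10^40≡25, 10^41≡5, 10^42≡1. 10^41≡5≢1, so ord ≠ 41. No, the actual order is 42.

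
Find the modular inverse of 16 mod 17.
Since 17 is prime, by Fermat 16^(-1) ≡ 16^{15} ≡ 16 mod 17. Verify: 16 × 16 = 256 ≡ 1 mod 17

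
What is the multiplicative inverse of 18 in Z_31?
Since 31 is prime, by Fermat 18^(-1) ≡ 18^{29} ≡ 19 (mod 31). Verify: 18 × 19 = 342 ≡ 1 (mod 31)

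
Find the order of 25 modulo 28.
Powers of 25 mod 28: 25^1≡25, 25^2≡9, 25^3≡1. ord_28(25) = 3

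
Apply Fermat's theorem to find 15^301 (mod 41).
By Fermat: 15^{40} ≡ 1 (mod 41). 301 ≡ 21 (mod 40). So 15^{301} ≡ 15^{21} ≡ 26 (mod 41)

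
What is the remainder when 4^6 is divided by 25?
By repeated squaring (mod 25): 4^{1}≡4, 4^{2}≡16, 4^{4}≡6. Then 4^{6} = 4^{4+2} ≡ 6 × 16 ≡ 21 (mod 25)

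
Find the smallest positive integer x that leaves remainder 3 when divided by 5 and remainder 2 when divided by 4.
M = 5 × 4 = 20. M₁ = 4, y₁ ≡ 4 mod 5. M₂ = 5, y₂ ≡ 1 mod 4. x = 3×4×4 + 2×5×1 ≡ 18 mod 20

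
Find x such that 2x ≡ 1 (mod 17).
Since 17 is prime, by Fermat 2^(-1) ≡ 2^{15} ≡ 9 (mod 17). Verify: 2 × 9 = 18 ≡ 1 (mod 17)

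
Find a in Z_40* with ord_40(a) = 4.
3 has order 4 mod 40 since 3^{4} ≡ 1 (mod 40) and no smaller power works.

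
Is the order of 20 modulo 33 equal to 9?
Powers of 20 mod 33: 20^1≡20, 20^2≡4, 20^3≡14, 20^4≡16, 20^5≡23, 20^6≡31, 20^7≡26, 20^8≡25, 20^9≡5, 20^10≡1. 20^9≡5≢1, so ord ≠ 9. No, the actual order is 10.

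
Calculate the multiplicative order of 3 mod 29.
Powers of 3 mod 29: 3^1≡3, 3^2≡9, 3^3≡27, 3^4≡23, 3^5≡11, 3^6≡4, 3^7≡12, 3^8≡7, 3^9≡21, 3^10≡5, 3^11≡15, 3^12≡16, 3^13≡19, 3^14≡28, 3^15≡26, 3^16≡20, 3^17≡2, 3^18≡6, 3^19≡18, 3^20≡25, 3^21≡17, 3^22≡22, 3^23≡8, 3^24≡24, 3^25≡14, 3^26≡13, 3^27≡10, 3^28≡1. So the order of 3 is 28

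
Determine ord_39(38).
Powers of 38 mod 39: 38^1≡38, 38^2≡1. So the order of 38 is 2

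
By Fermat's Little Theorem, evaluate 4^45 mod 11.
By Fermat: 4^{10} ≡ 1 mod 11. 45 = 4×10 + 5. So 4^{45} ≡ 4^{5} ≡ 1 mod 11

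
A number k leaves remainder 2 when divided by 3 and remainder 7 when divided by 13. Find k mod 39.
M = 3 × 13 = 39. M₁ = 13, y₁ ≡ 1 mod 3. M₂ = 3, y₂ ≡ 9 mod 13. k = 2×13×1 + 7×3×9 ≡ 20 mod 39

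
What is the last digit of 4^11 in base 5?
Using Fermat: 4^{4} ≡ 1 (mod 5). 11 ≡ 3 (mod 4). So 4^{11} ≡ 4^{3} ≡ 4 (mod 5)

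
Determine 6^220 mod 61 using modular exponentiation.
Using Fermat: 6^{60} ≡ 1 (mod 61). 220 ≡ 40 (mod 60). So 6^{220} ≡ 6^{40} ≡ 13 (mod 61)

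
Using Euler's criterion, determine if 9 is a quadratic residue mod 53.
By Euler's criterion: 9^{26} ≡ 1 (mod 53). Since this equals 1, 9 is a QR.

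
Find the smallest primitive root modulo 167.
g = 5. Powers: [5, 25, 125, 124, 119, 94, 136, 12, 60, ...] generates all 166 non-zero residues.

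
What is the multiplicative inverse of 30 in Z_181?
Since 181 is prime, by Fermat 30^(-1) ≡ 30^{179} ≡ 175 mod 181. Verify: 30 × 175 = 5250 ≡ 1 mod 181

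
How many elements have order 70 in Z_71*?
There are φ(71-1) = φ(70) = 24 primitive roots modulo 71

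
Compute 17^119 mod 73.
Using Fermat: 17^{72} ≡ 1 (mod 73). 119 ≡ 47 (mod 72). So 17^{119} ≡ 17^{47} ≡ 43 (mod 73)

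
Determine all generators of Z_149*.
There are φ(148) = 72 primitive roots mod 149: {2, 3, 8, 10, 11, 12, 13, 14, 15, 18, 21, 23, 27, 32, 34, 38, 40, 41, 43, 48, 50, 51, 52, 55, 56, 57, 58, 59, 60, 62, 65, 66, 70, 71, 72, 74, 75, 77, 78, 79, 83, 84, 87, 89, 90, 91, 92, 93, 94, 97, 98, 99, 101, 106, 108, 109, 111, 115, 117, 122, 126, 128, 131, 134, 135, 136, 137, 138, 139, 141, 146, 147}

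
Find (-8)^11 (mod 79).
By repeated squaring (mod 79): (-8)^{1}≡71, (-8)^{2}≡64, (-8)^{4}≡67, (-8)^{8}≡65. Then (-8)^{11} = (-8)^{8+2+1} ≡ 65 × 64 × 71 ≡ 58 (mod 79)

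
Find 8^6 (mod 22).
By repeated squaring (mod 22): 8^{1}≡8, 8^{2}≡20, 8^{4}≡4. Then 8^{6} = 8^{4+2} ≡ 4 × 20 ≡ 14 (mod 22)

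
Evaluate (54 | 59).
(54/59) = 54^{29} mod 59 = -1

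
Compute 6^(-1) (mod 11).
Since 11 is prime, by Fermat 6^(-1) ≡ 6^{9} ≡ 2 (mod 11). Verify: 6 × 2 = 12 ≡ 1 (mod 11)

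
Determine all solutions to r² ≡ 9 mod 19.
The square roots of 9 mod 19 are 16 and 3. Verify: 16² = 256 ≡ 9 mod 19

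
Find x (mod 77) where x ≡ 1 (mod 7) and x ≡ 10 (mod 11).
M = 7 × 11 = 77. M₁ = 11, y₁ ≡ 2 (mod 7). M₂ = 7, y₂ ≡ 8 (mod 11). x = 1×11×2 + 10×7×8 ≡ 43 (mod 77)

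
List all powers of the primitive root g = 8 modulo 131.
8^1, 8^2, ..., 8^{130} mod 131: [8, 64, 119, 35, 18, 13, 104, 46, 106, 62, 103, 38, 42, 74, 68, 20, 29, 101, 22, 45, 98, 129, 115, 3, 24, 61, 95, 105, 54, 39, 50, 7, 56, 55, 47, 114, 126, 91, 73, 60, 87, 41, 66, 4, 32, 125, 83, 9, 72, 52, 23, 53, 31, 117, 19, 21, 37, 34, 10, 80, 116, 11, 88, 49, 130, 123, 67, 12, 96, 113, 118, 27, 85, 25, 69, 28, 93, 89, 57, 63, 111, 102, 30, 109, 86, 33, 2, 16, 128, 107, 70, 36, 26, 77, 92, 81, 124, 75, 76, 84, 17, 5, 40, 58, 71, 44, 90, 65, 127, 99, 6, 48, 122, 59, 79, 108, 78, 100, 14, 112, 110, 94, 97, 121, 51, 15, 120, 43, 82, 1]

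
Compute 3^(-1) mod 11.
Since 11 is prime, by Fermat 3^(-1) ≡ 3^{9} ≡ 4 mod 11. Verify: 3 × 4 = 12 ≡ 1 mod 11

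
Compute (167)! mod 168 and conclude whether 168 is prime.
(167)! mod 168 = 0. Since 0 ≢ -1 (mod 168), 168 is not prime.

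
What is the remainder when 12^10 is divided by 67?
By repeated squaring mod 67: 12^{1}≡12, 12^{2}≡10, 12^{4}≡33, 12^{8}≡17. Then 12^{10} = 12^{8+2} ≡ 17 × 10 ≡ 36 mod 67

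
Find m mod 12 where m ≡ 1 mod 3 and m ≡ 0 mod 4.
M = 3 × 4 = 12. M₁ = 4, y₁ ≡ 1 mod 3. M₂ = 3, y₂ ≡ 3 mod 4. m = 1×4×1 + 0×3×3 ≡ 4 mod 12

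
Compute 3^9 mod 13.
By repeated squaring (mod 13): 3^{1}≡3, 3^{2}≡9, 3^{4}≡3, 3^{8}≡9. Then 3^{9} = 3^{8+1} ≡ 9 × 3 ≡ 1 (mod 13)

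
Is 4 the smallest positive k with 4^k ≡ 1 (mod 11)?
Powers of 4 mod 11: 4^1≡4, 4^2≡5, 4^3≡9, 4^4≡3, 4^5≡1. 4^4≡3≢1, so ord ≠ 4. No, the actual order is 5.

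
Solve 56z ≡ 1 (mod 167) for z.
Since 167 is prime, by Fermat 56^(-1) ≡ 56^{165} ≡ 3 (mod 167). Verify: 56 × 3 = 168 ≡ 1 (mod 167)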